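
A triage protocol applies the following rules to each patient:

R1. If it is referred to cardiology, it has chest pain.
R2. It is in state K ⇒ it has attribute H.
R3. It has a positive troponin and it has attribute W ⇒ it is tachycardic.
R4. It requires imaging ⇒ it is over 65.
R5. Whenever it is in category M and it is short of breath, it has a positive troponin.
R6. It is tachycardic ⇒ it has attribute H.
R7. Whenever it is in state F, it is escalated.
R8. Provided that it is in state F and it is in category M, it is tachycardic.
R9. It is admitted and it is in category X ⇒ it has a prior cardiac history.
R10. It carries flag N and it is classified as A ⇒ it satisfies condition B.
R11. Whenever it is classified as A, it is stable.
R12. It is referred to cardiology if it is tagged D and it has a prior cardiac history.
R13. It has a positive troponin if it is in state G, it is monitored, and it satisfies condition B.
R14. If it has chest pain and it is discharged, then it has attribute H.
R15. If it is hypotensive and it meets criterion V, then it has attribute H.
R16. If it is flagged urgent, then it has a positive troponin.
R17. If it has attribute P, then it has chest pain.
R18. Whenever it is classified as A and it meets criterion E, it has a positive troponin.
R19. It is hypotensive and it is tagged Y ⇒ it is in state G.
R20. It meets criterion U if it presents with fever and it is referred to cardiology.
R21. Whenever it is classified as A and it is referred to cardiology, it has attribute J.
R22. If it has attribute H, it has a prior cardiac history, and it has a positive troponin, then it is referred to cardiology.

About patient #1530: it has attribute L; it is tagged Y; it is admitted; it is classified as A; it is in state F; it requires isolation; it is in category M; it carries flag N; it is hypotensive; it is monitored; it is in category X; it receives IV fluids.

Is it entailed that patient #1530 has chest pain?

By R8 (it is in state F, it is in category M): it is tachycardic.
By R9 (it is admitted, it is in category X): it has a prior cardiac history.
By R10 (it carries flag N, it is classified as A): it satisfies condition B.
By R19 (it is hypotensive, it is tagged Y): it is in state G.
By R6 (it is tachycardic): it has attribute H.
By R13 (it is in state G, it is monitored, it satisfies condition B): it has a positive troponin.
By R22 (it has attribute H, it has a prior cardiac history, it has a positive troponin): it is referred to cardiology.
By R1 (it is referred to cardiology): it has chest pain.

Yes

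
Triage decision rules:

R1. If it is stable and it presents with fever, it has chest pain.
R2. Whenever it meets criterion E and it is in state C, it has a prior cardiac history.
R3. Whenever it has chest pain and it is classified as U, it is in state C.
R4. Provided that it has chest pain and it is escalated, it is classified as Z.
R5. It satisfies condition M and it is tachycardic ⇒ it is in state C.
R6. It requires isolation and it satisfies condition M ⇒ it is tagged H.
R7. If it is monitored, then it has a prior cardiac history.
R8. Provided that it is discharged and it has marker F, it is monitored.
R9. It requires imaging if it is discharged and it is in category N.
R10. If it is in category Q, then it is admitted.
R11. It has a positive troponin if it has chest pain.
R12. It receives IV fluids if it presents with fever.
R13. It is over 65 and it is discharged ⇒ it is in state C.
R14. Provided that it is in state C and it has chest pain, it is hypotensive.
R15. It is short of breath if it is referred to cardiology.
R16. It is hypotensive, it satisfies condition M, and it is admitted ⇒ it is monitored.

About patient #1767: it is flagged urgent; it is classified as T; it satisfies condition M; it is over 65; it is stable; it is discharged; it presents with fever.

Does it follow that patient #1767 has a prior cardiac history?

Forward chaining from the given facts derives: has chest pain, has a positive troponin, receives IV fluids, is in state C, is hypotensive.
Rules concluding "it has a prior cardiac history": R2 needs "it meets criterion E"; R7 needs "it is monitored" — none of these are established.

No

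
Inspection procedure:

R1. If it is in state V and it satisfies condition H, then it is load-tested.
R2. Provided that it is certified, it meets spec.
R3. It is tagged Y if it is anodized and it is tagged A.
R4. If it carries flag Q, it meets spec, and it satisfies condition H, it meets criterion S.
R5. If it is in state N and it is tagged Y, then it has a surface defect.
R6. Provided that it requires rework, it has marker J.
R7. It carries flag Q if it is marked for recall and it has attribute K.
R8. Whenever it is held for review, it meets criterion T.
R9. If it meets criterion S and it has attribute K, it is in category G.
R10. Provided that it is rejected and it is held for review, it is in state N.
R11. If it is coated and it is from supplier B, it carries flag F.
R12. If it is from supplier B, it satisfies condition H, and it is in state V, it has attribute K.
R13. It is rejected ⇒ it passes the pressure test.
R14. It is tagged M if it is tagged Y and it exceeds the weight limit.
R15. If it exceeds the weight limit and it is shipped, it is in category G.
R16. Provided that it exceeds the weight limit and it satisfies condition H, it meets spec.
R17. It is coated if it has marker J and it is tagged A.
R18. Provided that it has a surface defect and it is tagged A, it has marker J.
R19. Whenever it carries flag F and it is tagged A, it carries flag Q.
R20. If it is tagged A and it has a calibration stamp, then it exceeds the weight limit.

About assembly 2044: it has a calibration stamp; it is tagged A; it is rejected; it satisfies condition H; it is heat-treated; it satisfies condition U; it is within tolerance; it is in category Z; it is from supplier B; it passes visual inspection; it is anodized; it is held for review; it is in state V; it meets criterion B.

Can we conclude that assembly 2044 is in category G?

By R3 (it is anodized, it is tagged A): it is tagged Y.
By R10 (it is rejected, it is held for review): it is in state N.
By R12 (it is from supplier B, it satisfies condition H, it is in state V): it has attribute K.
By R20 (it is tagged A, it has a calibration stamp): it exceeds the weight limit.
By R5 (it is in state N, it is tagged Y): it has a surface defect.
By R16 (it exceeds the weight limit, it satisfies condition H): it meets spec.
By R18 (it has a surface defect, it is tagged A): it has marker J.
By R17 (it has marker J, it is tagged A): it is coated.
By R11 (it is coated, it is from supplier B): it carries flag F.
By R19 (it carries flag F, it is tagged A): it carries flag Q.
By R4 (it carries flag Q, it meets spec, it satisfies condition H): it meets criterion S.
By R9 (it meets criterion S, it has attribute K): it is in category G.

Yes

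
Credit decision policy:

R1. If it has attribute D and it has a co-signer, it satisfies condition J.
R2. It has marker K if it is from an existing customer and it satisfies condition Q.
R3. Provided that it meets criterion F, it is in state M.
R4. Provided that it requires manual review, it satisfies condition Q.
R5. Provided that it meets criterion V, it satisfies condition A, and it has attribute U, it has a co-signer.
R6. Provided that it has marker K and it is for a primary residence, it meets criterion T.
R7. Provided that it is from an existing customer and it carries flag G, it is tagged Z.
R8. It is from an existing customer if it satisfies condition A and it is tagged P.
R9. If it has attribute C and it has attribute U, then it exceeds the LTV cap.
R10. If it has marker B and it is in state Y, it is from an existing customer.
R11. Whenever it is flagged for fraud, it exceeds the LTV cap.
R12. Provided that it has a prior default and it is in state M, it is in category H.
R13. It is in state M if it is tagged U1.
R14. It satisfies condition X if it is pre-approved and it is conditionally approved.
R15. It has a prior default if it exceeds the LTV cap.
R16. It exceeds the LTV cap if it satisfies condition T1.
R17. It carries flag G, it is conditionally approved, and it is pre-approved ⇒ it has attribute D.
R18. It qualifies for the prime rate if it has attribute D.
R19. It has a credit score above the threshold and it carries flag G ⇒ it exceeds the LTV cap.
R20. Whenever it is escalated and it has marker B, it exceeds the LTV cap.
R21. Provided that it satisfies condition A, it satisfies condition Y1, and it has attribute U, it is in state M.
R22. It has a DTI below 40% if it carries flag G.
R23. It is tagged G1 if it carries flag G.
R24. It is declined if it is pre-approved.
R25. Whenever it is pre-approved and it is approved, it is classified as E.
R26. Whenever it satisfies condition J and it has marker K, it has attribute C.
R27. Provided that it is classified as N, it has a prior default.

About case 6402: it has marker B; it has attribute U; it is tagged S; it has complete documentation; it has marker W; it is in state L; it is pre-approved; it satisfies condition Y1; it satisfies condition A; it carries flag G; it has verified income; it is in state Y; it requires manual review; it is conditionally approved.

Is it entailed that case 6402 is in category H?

No

Forward chaining from the given facts derives: satisfies condition Q, is from an existing customer, satisfies condition X, has attribute D, qualifies for the prime rate, is in state M, has a DTI below 40%, is tagged G1, is declined, has marker K, is tagged Z.
The only rule concluding "it is in category H" is R12, which needs "it has a prior default"; that is never established.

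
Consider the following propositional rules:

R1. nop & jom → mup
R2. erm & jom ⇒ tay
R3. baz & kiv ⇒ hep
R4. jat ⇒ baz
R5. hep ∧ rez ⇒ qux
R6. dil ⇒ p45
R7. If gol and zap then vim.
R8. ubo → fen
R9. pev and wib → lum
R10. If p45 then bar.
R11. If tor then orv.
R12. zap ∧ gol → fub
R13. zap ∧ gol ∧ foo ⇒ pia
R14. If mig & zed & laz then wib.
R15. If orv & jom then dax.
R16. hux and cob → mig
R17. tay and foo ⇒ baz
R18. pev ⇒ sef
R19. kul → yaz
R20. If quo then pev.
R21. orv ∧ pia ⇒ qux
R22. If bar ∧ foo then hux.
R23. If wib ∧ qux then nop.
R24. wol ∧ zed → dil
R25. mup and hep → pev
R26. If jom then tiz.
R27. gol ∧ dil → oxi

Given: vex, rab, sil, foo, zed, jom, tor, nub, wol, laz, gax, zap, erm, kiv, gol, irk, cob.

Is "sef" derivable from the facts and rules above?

tay  (by R2: erm, jom)
orv  (by R11: tor)
pia  (by R13: zap, gol, foo)
baz  (by R17: tay, foo)
qux  (by R21: orv, pia)
dil  (by R24: wol, zed)
hep  (by R3: baz, kiv)
p45  (by R6: dil)
bar  (by R10: p45)
hux  (by R22: bar, foo)
mig  (by R16: hux, cob)
wib  (by R14: mig, zed, laz)
nop  (by R23: wib, qux)
mup  (by R1: nop, jom)
pev  (by R25: mup, hep)
sef  (by R18: pev)

Yes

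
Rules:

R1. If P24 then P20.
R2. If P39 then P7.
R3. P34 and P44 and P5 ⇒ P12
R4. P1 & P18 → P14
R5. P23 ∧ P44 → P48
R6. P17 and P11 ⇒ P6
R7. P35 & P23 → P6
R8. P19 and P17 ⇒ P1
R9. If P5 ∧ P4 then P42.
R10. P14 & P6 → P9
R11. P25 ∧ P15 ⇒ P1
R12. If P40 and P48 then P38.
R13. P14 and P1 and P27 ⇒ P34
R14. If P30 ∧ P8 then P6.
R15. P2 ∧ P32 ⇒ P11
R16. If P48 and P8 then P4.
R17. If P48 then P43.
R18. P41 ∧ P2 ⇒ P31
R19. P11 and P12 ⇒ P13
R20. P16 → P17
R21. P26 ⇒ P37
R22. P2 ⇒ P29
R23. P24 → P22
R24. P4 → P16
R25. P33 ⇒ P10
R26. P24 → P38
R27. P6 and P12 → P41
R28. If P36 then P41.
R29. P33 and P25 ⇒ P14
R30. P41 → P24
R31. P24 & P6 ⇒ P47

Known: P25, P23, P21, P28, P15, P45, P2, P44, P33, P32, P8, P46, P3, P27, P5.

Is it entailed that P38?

P48  (by R5: P23, P44)
P1  (by R11: P25, P15)
P11  (by R15: P2, P32)
P4  (by R16: P48, P8)
P16  (by R24: P4)
P14  (by R29: P33, P25)
P34  (by R13: P14, P1, P27)
P17  (by R20: P16)
P12  (by R3: P34, P44, P5)
P6  (by R6: P17, P11)
P41  (by R27: P6, P12)
P24  (by R30: P41)
P38  (by R26: P24)

Yes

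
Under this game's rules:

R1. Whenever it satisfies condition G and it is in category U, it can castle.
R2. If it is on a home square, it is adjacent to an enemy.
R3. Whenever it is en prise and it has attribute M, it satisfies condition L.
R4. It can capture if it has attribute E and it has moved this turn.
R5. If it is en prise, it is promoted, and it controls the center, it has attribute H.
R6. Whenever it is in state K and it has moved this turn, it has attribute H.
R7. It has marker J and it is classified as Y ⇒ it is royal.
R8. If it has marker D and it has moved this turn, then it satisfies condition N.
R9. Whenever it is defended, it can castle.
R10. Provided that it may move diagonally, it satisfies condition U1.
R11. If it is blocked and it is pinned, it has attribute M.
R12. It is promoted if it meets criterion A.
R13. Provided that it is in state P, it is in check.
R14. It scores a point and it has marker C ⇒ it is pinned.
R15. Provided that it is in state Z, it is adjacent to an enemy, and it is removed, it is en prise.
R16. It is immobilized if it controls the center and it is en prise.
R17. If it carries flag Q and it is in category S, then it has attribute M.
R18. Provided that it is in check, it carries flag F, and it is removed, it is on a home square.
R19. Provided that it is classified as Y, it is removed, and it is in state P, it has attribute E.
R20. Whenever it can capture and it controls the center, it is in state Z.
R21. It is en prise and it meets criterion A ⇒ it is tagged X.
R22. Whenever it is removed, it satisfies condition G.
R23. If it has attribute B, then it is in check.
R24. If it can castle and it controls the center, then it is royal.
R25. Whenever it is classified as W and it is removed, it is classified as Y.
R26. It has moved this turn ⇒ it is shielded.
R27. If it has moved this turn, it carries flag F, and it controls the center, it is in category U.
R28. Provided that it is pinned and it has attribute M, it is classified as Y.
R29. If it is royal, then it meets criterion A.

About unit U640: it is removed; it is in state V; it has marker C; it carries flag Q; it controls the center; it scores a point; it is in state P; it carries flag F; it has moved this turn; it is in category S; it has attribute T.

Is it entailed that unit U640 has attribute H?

Yes

By R13 (it is in state P): it is in check.
By R14 (it scores a point, it has marker C): it is pinned.
By R17 (it carries flag Q, it is in category S): it has attribute M.
By R18 (it is in check, it carries flag F, it is removed): it is on a home square.
By R22 (it is removed): it satisfies condition G.
By R27 (it has moved this turn, it carries flag F, it controls the center): it is in category U.
By R28 (it is pinned, it has attribute M): it is classified as Y.
By R1 (it satisfies condition G, it is in category U): it can castle.
By R2 (it is on a home square): it is adjacent to an enemy.
By R19 (it is classified as Y, it is removed, it is in state P): it has attribute E.
By R24 (it can castle, it controls the center): it is royal.
By R29 (it is royal): it meets criterion A.
By R4 (it has attribute E, it has moved this turn): it can capture.
By R12 (it meets criterion A): it is promoted.
By R20 (it can capture, it controls the center): it is in state Z.
By R15 (it is in state Z, it is adjacent to an enemy, it is removed): it is en prise.
By R5 (it is en prise, it is promoted, it controls the center): it has attribute H.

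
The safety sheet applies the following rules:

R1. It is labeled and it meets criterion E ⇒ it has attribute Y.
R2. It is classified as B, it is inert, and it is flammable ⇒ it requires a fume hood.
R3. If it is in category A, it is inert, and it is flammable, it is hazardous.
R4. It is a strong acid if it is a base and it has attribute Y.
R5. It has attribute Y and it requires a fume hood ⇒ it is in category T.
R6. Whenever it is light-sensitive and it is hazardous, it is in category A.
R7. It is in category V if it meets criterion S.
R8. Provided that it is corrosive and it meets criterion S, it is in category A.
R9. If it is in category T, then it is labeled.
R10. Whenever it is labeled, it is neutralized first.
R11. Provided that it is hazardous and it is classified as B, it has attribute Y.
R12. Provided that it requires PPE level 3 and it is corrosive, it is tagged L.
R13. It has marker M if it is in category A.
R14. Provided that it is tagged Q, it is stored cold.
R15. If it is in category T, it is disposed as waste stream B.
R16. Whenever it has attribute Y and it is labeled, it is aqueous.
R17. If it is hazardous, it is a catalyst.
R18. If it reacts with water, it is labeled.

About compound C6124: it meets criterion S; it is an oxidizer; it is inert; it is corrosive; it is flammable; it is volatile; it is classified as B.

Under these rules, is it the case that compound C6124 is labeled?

By R2 (it is classified as B, it is inert, it is flammable): it requires a fume hood.
By R8 (it is corrosive, it meets criterion S): it is in category A.
By R3 (it is in category A, it is inert, it is flammable): it is hazardous.
By R11 (it is hazardous, it is classified as B): it has attribute Y.
By R5 (it has attribute Y, it requires a fume hood): it is in category T.
By R9 (it is in category T): it is labeled.

Yes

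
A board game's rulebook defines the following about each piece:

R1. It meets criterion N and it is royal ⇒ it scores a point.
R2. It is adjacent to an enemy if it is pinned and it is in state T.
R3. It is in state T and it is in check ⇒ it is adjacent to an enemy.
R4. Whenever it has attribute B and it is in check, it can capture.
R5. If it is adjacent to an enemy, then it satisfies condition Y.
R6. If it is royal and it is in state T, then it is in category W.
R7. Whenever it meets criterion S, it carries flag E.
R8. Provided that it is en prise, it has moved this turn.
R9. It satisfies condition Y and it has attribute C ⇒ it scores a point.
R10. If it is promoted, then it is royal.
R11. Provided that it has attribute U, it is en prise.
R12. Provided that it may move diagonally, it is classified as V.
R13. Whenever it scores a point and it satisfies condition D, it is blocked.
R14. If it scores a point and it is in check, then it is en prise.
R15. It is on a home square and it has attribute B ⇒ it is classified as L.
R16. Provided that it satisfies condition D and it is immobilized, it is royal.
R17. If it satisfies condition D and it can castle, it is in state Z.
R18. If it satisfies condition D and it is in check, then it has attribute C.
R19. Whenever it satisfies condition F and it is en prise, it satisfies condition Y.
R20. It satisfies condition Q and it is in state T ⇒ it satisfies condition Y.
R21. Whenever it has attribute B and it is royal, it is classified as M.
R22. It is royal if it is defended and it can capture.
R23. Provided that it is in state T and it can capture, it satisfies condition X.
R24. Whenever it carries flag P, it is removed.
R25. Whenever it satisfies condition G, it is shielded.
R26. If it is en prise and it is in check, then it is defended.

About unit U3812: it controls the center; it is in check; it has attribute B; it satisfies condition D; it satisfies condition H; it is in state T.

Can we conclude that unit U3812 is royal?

By R3 (it is in state T, it is in check): it is adjacent to an enemy.
By R4 (it has attribute B, it is in check): it can capture.
By R5 (it is adjacent to an enemy): it satisfies condition Y.
By R18 (it satisfies condition D, it is in check): it has attribute C.
By R9 (it satisfies condition Y, it has attribute C): it scores a point.
By R14 (it scores a point, it is in check): it is en prise.
By R26 (it is en prise, it is in check): it is defended.
By R22 (it is defended, it can capture): it is royal.

Yes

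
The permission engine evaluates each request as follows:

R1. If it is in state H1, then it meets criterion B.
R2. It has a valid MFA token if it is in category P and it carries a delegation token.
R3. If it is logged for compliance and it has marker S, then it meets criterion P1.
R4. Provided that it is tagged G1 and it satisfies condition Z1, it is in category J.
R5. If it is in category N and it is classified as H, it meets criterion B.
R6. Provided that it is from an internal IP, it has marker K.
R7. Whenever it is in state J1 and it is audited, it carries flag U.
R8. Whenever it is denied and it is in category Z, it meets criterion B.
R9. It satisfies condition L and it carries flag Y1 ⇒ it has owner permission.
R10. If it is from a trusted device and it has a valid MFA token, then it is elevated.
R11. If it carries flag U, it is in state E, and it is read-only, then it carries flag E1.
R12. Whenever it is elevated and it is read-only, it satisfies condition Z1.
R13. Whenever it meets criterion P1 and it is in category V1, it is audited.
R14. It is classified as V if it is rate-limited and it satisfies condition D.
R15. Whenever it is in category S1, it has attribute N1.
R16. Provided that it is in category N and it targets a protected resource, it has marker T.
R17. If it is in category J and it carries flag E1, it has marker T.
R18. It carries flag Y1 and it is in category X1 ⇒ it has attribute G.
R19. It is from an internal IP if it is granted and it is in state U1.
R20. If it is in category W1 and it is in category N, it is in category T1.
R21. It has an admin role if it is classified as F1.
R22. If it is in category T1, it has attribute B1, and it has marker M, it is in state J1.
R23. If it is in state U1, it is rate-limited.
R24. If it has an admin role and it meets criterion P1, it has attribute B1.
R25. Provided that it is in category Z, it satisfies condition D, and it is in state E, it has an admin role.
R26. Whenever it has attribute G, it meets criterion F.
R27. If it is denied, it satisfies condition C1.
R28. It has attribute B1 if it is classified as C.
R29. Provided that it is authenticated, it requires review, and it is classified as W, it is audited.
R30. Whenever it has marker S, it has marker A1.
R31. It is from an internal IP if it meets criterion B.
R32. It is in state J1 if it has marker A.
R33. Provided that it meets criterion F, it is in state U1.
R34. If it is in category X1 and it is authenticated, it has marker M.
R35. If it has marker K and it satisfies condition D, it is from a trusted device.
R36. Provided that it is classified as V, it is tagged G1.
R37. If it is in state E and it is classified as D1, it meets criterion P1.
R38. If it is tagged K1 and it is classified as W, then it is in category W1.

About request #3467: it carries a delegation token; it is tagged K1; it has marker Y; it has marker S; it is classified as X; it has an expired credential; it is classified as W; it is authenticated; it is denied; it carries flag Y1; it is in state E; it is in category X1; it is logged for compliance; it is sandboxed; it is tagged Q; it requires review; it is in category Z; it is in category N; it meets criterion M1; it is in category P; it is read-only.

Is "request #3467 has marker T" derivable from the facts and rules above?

Forward chaining from the given facts derives: has a valid MFA token, meets criterion P1, meets criterion B, has attribute G, meets criterion F, satisfies condition C1, is audited, has marker A1, is from an internal IP, is in state U1, has marker M, is in category W1, has marker K, is in category T1, is rate-limited.
Rules concluding "it has marker T": R16 needs "it targets a protected resource"; R17 needs "it is in category J" — none of these are established.

No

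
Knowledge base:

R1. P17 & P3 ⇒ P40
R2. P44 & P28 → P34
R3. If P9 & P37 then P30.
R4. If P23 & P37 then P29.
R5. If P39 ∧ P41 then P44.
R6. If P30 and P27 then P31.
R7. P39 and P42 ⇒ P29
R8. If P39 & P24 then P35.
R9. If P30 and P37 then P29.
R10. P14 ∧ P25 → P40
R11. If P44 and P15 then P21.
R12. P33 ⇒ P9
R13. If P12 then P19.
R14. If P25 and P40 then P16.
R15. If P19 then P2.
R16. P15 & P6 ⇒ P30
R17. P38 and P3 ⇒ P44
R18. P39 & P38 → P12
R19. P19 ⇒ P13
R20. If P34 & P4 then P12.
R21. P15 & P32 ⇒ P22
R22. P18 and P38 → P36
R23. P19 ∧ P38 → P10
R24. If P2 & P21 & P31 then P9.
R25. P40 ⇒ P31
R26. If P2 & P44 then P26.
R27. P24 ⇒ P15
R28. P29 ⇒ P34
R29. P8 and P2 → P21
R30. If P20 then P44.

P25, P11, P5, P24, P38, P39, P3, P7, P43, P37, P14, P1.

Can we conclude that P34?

P40  (by R10: P14, P25)
P44  (by R17: P38, P3)
P12  (by R18: P39, P38)
P31  (by R25: P40)
P15  (by R27: P24)
P21  (by R11: P44, P15)
P19  (by R13: P12)
P2  (by R15: P19)
P9  (by R24: P2, P21, P31)
P30  (by R3: P9, P37)
P29  (by R9: P30, P37)
P34  (by R28: P29)

Yes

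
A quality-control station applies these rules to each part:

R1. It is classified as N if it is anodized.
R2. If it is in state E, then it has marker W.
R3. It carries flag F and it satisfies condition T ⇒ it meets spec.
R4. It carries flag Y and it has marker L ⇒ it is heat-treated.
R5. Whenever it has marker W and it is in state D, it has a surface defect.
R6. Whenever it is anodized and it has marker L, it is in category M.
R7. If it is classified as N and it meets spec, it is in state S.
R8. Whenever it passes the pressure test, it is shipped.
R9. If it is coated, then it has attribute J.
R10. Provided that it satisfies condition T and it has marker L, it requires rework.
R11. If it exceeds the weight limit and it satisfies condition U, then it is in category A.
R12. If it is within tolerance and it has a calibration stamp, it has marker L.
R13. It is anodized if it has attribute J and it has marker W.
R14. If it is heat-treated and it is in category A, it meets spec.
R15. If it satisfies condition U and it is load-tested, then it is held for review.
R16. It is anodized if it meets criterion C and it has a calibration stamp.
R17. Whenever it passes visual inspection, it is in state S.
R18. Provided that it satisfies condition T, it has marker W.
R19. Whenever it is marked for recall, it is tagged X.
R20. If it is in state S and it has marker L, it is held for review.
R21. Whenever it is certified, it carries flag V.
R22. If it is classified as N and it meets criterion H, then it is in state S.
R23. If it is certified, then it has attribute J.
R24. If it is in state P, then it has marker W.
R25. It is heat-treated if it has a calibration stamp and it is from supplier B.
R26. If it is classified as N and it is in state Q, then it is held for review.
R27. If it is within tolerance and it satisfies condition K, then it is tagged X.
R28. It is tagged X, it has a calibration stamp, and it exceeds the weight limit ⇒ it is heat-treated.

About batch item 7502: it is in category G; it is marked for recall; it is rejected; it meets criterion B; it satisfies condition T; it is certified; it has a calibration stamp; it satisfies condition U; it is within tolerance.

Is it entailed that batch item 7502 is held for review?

Forward chaining from the given facts derives: has marker L, has marker W, is tagged X, carries flag V, has attribute J, requires rework, is anodized, is classified as N, is in category M.
Rules concluding "it is held for review": R15 needs "it is load-tested"; R20 needs "it is in state S"; R26 needs "it is in state Q" — none of these are established.

No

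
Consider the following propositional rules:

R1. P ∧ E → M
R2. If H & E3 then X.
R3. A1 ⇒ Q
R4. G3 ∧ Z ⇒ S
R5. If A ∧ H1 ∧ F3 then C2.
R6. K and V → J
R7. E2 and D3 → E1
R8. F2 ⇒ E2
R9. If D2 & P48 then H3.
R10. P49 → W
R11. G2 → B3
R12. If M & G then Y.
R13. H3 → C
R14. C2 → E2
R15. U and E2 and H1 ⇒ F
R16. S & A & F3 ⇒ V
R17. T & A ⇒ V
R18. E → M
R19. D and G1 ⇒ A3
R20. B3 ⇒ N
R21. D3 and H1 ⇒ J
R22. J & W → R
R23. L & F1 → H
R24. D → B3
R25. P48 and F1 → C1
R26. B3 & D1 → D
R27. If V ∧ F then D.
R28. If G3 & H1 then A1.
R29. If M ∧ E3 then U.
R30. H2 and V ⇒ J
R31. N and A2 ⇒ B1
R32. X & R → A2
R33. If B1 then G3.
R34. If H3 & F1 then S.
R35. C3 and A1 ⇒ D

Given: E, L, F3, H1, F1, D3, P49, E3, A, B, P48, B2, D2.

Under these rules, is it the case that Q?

C2  (by R5: A, H1, F3)
H3  (by R9: D2, P48)
W  (by R10: P49)
E2  (by R14: C2)
M  (by R18: E)
J  (by R21: D3, H1)
R  (by R22: J, W)
H  (by R23: L, F1)
U  (by R29: M, E3)
S  (by R34: H3, F1)
X  (by R2: H, E3)
F  (by R15: U, E2, H1)
V  (by R16: S, A, F3)
D  (by R27: V, F)
A2  (by R32: X, R)
B3  (by R24: D)
N  (by R20: B3)
B1  (by R31: N, A2)
G3  (by R33: B1)
A1  (by R28: G3, H1)
Q  (by R3: A1)

Yes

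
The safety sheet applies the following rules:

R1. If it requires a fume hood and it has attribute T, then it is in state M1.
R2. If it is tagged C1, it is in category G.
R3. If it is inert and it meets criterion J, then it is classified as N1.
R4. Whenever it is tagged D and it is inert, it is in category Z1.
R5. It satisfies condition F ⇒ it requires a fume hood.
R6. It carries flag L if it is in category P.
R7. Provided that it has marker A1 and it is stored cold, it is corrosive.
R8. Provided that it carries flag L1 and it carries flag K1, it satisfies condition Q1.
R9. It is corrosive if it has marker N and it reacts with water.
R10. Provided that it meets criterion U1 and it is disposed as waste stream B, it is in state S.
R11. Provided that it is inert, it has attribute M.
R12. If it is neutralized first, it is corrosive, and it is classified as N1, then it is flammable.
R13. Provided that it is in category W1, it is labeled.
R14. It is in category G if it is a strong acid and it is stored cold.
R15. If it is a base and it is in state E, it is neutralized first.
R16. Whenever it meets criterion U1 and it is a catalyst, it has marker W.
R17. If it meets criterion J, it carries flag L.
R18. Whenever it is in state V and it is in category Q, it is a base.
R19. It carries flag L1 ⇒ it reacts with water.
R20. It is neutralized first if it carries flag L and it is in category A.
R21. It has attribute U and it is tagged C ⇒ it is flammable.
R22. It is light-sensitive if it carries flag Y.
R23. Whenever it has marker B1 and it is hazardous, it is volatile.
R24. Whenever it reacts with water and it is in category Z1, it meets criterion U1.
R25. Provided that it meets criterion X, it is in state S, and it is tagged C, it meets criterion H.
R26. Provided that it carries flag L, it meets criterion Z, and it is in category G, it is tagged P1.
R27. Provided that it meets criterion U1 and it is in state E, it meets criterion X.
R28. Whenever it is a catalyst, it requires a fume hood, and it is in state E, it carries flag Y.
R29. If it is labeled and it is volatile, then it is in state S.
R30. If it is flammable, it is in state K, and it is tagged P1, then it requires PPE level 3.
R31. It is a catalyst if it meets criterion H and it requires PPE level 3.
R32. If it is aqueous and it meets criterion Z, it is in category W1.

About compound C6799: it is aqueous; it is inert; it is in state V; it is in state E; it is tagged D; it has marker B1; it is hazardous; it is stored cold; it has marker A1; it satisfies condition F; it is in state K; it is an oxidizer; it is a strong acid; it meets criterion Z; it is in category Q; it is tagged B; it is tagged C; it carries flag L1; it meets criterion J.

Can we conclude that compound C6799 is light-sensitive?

Yes

By R3 (it is inert, it meets criterion J): it is classified as N1.
By R4 (it is tagged D, it is inert): it is in category Z1.
By R5 (it satisfies condition F): it requires a fume hood.
By R7 (it has marker A1, it is stored cold): it is corrosive.
By R14 (it is a strong acid, it is stored cold): it is in category G.
By R17 (it meets criterion J): it carries flag L.
By R18 (it is in state V, it is in category Q): it is a base.
By R19 (it carries flag L1): it reacts with water.
By R23 (it has marker B1, it is hazardous): it is volatile.
By R24 (it reacts with water, it is in category Z1): it meets criterion U1.
By R26 (it carries flag L, it meets criterion Z, it is in category G): it is tagged P1.
By R27 (it meets criterion U1, it is in state E): it meets criterion X.
By R32 (it is aqueous, it meets criterion Z): it is in category W1.
By R13 (it is in category W1): it is labeled.
By R15 (it is a base, it is in state E): it is neutralized first.
By R29 (it is labeled, it is volatile): it is in state S.
By R12 (it is neutralized first, it is corrosive, it is classified as N1): it is flammable.
By R25 (it meets criterion X, it is in state S, it is tagged C): it meets criterion H.
By R30 (it is flammable, it is in state K, it is tagged P1): it requires PPE level 3.
By R31 (it meets criterion H, it requires PPE level 3): it is a catalyst.
By R28 (it is a catalyst, it requires a fume hood, it is in state E): it carries flag Y.
By R22 (it carries flag Y): it is light-sensitive.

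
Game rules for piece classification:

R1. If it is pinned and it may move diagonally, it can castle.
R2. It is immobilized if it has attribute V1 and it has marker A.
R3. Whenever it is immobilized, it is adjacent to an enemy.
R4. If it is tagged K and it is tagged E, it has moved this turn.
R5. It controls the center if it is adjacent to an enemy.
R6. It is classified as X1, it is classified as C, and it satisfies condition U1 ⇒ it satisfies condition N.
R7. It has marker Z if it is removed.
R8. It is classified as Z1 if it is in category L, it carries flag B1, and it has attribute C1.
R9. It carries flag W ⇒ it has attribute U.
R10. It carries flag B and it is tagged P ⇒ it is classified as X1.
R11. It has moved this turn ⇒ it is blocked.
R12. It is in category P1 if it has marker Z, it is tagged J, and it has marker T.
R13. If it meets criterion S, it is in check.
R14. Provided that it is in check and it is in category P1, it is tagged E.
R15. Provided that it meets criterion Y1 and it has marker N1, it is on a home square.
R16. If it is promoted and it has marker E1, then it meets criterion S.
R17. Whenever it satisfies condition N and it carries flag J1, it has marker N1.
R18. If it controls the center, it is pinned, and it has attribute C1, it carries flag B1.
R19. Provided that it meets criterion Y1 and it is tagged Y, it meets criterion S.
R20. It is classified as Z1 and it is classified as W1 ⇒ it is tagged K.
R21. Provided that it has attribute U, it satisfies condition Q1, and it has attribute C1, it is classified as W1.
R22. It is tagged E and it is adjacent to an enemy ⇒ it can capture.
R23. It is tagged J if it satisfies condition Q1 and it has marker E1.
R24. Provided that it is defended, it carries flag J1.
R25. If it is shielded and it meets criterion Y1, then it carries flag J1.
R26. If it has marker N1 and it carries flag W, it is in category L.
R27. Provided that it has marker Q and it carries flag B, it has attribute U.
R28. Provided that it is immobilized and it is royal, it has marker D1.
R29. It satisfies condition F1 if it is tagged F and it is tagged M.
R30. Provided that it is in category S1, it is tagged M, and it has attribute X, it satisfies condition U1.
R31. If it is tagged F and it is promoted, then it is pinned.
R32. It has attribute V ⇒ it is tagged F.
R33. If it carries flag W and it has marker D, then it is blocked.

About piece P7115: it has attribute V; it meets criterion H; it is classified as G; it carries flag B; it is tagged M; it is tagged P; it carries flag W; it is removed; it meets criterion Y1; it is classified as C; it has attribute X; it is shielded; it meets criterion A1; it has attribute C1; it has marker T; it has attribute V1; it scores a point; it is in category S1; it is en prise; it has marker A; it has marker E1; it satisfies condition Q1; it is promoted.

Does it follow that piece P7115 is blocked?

Yes

By R2 (it has attribute V1, it has marker A): it is immobilized.
By R3 (it is immobilized): it is adjacent to an enemy.
By R5 (it is adjacent to an enemy): it controls the center.
By R7 (it is removed): it has marker Z.
By R9 (it carries flag W): it has attribute U.
By R10 (it carries flag B, it is tagged P): it is classified as X1.
By R16 (it is promoted, it has marker E1): it meets criterion S.
By R21 (it has attribute U, it satisfies condition Q1, it has attribute C1): it is classified as W1.
By R23 (it satisfies condition Q1, it has marker E1): it is tagged J.
By R25 (it is shielded, it meets criterion Y1): it carries flag J1.
By R30 (it is in category S1, it is tagged M, it has attribute X): it satisfies condition U1.
By R32 (it has attribute V): it is tagged F.
By R6 (it is classified as X1, it is classified as C, it satisfies condition U1): it satisfies condition N.
By R12 (it has marker Z, it is tagged J, it has marker T): it is in category P1.
By R13 (it meets criterion S): it is in check.
By R14 (it is in check, it is in category P1): it is tagged E.
By R17 (it satisfies condition N, it carries flag J1): it has marker N1.
By R26 (it has marker N1, it carries flag W): it is in category L.
By R31 (it is tagged F, it is promoted): it is pinned.
By R18 (it controls the center, it is pinned, it has attribute C1): it carries flag B1.
By R8 (it is in category L, it carries flag B1, it has attribute C1): it is classified as Z1.
By R20 (it is classified as Z1, it is classified as W1): it is tagged K.
By R4 (it is tagged K, it is tagged E): it has moved this turn.
By R11 (it has moved this turn): it is blocked.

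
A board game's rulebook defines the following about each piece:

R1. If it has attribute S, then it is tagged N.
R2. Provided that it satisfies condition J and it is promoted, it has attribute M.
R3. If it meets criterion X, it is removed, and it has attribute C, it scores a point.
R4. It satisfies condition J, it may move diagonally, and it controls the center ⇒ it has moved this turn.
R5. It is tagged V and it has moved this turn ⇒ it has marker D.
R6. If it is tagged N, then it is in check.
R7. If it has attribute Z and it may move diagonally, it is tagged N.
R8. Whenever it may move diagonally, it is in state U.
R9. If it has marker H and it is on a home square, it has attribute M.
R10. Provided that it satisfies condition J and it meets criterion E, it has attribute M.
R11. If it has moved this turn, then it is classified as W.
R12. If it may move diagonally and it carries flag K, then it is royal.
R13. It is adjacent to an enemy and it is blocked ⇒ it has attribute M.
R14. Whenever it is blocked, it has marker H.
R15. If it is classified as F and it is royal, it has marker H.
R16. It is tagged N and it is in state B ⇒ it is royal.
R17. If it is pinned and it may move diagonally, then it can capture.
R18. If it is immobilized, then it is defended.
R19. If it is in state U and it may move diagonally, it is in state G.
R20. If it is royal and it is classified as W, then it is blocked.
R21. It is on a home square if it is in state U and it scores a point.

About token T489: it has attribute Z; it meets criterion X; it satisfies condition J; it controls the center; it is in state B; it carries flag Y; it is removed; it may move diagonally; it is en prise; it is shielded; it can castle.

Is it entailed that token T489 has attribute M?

Forward chaining from the given facts derives: has moved this turn, is tagged N, is in state U, is classified as W, is royal, is in state G, is blocked, is in check, has marker H.
Rules concluding "it has attribute M": R2 needs "it is promoted"; R9 needs "it is on a home square"; R10 needs "it meets criterion E"; R13 needs "it is adjacent to an enemy" — none of these are established.

No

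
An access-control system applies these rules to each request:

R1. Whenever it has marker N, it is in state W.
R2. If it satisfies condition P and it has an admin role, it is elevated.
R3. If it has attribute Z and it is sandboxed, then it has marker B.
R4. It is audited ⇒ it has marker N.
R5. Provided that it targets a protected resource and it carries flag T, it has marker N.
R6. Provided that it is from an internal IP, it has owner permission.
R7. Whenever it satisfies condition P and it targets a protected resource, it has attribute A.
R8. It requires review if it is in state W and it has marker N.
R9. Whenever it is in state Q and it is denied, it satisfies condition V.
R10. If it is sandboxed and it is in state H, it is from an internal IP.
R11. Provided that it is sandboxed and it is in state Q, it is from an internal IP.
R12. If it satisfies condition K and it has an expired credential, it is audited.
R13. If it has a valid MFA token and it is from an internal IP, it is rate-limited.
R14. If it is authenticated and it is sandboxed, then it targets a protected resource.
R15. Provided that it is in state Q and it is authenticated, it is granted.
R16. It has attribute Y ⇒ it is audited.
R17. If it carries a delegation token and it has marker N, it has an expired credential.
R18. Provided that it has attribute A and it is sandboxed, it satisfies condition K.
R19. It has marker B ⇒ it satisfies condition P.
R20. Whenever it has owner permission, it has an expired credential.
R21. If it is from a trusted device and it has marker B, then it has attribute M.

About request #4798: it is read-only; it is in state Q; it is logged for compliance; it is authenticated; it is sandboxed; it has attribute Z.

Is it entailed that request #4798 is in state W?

By R3 (it has attribute Z, it is sandboxed): it has marker B.
By R11 (it is sandboxed, it is in state Q): it is from an internal IP.
By R14 (it is authenticated, it is sandboxed): it targets a protected resource.
By R19 (it has marker B): it satisfies condition P.
By R6 (it is from an internal IP): it has owner permission.
By R7 (it satisfies condition P, it targets a protected resource): it has attribute A.
By R18 (it has attribute A, it is sandboxed): it satisfies condition K.
By R20 (it has owner permission): it has an expired credential.
By R12 (it satisfies condition K, it has an expired credential): it is audited.
By R4 (it is audited): it has marker N.
By R1 (it has marker N): it is in state W.

Yes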